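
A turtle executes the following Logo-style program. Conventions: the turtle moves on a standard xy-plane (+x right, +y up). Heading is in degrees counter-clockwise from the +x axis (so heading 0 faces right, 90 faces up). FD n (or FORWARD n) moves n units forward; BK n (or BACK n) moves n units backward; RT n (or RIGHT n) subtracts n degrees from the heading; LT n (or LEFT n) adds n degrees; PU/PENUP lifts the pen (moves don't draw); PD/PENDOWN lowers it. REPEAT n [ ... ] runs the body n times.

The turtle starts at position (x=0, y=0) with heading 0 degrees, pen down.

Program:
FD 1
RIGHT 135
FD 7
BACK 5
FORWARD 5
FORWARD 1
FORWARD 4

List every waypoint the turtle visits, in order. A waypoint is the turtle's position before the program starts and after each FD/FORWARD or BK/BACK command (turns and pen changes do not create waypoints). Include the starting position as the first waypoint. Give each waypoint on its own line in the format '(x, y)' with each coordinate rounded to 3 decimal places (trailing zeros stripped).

Answer: (0, 0)
(1, 0)
(-3.95, -4.95)
(-0.414, -1.414)
(-3.95, -4.95)
(-4.657, -5.657)
(-7.485, -8.485)

Derivation:
Executing turtle program step by step:
Start: pos=(0,0), heading=0, pen down
FD 1: (0,0) -> (1,0) [heading=0, draw]
RT 135: heading 0 -> 225
FD 7: (1,0) -> (-3.95,-4.95) [heading=225, draw]
BK 5: (-3.95,-4.95) -> (-0.414,-1.414) [heading=225, draw]
FD 5: (-0.414,-1.414) -> (-3.95,-4.95) [heading=225, draw]
FD 1: (-3.95,-4.95) -> (-4.657,-5.657) [heading=225, draw]
FD 4: (-4.657,-5.657) -> (-7.485,-8.485) [heading=225, draw]
Final: pos=(-7.485,-8.485), heading=225, 6 segment(s) drawn
Waypoints (7 total):
(0, 0)
(1, 0)
(-3.95, -4.95)
(-0.414, -1.414)
(-3.95, -4.95)
(-4.657, -5.657)
(-7.485, -8.485)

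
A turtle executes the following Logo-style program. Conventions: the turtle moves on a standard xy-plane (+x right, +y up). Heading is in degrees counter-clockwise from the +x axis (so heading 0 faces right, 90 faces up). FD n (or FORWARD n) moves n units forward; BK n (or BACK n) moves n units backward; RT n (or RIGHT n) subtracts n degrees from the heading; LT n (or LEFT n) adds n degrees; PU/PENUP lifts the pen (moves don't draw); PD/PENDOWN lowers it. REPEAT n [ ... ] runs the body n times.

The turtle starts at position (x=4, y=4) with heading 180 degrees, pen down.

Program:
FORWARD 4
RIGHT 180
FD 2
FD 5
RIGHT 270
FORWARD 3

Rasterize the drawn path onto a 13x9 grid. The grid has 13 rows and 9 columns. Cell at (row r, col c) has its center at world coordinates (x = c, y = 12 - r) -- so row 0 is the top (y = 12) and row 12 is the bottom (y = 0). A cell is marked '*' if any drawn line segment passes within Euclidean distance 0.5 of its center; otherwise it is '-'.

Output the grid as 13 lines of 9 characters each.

Answer: ---------
---------
---------
---------
---------
-------*-
-------*-
-------*-
********-
---------
---------
---------
---------

Derivation:
Segment 0: (4,4) -> (0,4)
Segment 1: (0,4) -> (2,4)
Segment 2: (2,4) -> (7,4)
Segment 3: (7,4) -> (7,7)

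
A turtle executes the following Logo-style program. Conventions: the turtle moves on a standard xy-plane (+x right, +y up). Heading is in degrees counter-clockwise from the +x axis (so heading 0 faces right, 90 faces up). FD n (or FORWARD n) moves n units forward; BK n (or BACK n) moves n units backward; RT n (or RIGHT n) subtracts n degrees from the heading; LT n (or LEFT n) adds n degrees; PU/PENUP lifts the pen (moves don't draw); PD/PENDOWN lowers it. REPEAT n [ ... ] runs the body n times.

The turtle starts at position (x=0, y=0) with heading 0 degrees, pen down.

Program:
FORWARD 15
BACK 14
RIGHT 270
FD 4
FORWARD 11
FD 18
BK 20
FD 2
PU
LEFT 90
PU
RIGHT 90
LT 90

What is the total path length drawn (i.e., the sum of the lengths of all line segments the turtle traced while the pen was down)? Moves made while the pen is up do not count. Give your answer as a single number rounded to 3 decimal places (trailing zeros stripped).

Answer: 84

Derivation:
Executing turtle program step by step:
Start: pos=(0,0), heading=0, pen down
FD 15: (0,0) -> (15,0) [heading=0, draw]
BK 14: (15,0) -> (1,0) [heading=0, draw]
RT 270: heading 0 -> 90
FD 4: (1,0) -> (1,4) [heading=90, draw]
FD 11: (1,4) -> (1,15) [heading=90, draw]
FD 18: (1,15) -> (1,33) [heading=90, draw]
BK 20: (1,33) -> (1,13) [heading=90, draw]
FD 2: (1,13) -> (1,15) [heading=90, draw]
PU: pen up
LT 90: heading 90 -> 180
PU: pen up
RT 90: heading 180 -> 90
LT 90: heading 90 -> 180
Final: pos=(1,15), heading=180, 7 segment(s) drawn

Segment lengths:
  seg 1: (0,0) -> (15,0), length = 15
  seg 2: (15,0) -> (1,0), length = 14
  seg 3: (1,0) -> (1,4), length = 4
  seg 4: (1,4) -> (1,15), length = 11
  seg 5: (1,15) -> (1,33), length = 18
  seg 6: (1,33) -> (1,13), length = 20
  seg 7: (1,13) -> (1,15), length = 2
Total = 84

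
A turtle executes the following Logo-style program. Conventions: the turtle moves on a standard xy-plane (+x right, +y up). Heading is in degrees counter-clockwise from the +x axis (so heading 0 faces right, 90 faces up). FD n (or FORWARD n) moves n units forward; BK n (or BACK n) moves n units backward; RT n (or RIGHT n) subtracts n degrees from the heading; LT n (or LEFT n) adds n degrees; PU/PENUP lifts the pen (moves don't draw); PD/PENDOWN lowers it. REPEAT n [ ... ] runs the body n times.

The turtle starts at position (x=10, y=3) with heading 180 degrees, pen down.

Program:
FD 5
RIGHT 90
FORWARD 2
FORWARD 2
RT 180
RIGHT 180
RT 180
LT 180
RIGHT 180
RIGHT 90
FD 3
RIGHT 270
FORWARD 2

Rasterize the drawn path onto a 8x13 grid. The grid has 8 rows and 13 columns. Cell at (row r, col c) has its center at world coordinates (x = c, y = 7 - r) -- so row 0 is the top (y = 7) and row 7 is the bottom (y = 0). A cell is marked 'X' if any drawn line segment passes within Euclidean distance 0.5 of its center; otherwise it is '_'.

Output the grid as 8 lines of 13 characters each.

Segment 0: (10,3) -> (5,3)
Segment 1: (5,3) -> (5,5)
Segment 2: (5,5) -> (5,7)
Segment 3: (5,7) -> (2,7)
Segment 4: (2,7) -> (2,5)

Answer: __XXXX_______
__X__X_______
__X__X_______
_____X_______
_____XXXXXX__
_____________
_____________
_____________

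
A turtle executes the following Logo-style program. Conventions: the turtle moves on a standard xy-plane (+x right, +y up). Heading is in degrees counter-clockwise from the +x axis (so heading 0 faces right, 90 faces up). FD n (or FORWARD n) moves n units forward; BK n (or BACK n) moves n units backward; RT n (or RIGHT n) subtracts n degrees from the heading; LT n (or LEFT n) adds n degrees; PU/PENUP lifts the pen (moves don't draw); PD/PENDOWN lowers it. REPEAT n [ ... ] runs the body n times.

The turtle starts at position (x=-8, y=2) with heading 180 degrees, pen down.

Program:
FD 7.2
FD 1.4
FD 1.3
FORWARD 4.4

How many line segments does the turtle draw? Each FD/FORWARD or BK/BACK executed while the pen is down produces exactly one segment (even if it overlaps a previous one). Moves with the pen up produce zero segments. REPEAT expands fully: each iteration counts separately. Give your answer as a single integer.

Answer: 4

Derivation:
Executing turtle program step by step:
Start: pos=(-8,2), heading=180, pen down
FD 7.2: (-8,2) -> (-15.2,2) [heading=180, draw]
FD 1.4: (-15.2,2) -> (-16.6,2) [heading=180, draw]
FD 1.3: (-16.6,2) -> (-17.9,2) [heading=180, draw]
FD 4.4: (-17.9,2) -> (-22.3,2) [heading=180, draw]
Final: pos=(-22.3,2), heading=180, 4 segment(s) drawn
Segments drawn: 4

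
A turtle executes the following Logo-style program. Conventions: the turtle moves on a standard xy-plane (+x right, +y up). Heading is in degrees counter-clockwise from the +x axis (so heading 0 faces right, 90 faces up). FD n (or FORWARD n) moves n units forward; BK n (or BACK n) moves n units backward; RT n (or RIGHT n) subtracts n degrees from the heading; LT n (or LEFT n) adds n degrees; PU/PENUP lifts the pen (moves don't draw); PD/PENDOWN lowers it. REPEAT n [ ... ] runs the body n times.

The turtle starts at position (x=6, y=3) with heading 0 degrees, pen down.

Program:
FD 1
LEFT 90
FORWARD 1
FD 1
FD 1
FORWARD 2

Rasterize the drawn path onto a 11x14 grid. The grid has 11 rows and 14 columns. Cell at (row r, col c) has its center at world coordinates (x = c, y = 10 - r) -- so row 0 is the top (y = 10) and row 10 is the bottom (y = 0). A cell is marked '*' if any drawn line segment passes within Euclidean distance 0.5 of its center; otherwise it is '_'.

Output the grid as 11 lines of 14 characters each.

Answer: ______________
______________
_______*______
_______*______
_______*______
_______*______
_______*______
______**______
______________
______________
______________

Derivation:
Segment 0: (6,3) -> (7,3)
Segment 1: (7,3) -> (7,4)
Segment 2: (7,4) -> (7,5)
Segment 3: (7,5) -> (7,6)
Segment 4: (7,6) -> (7,8)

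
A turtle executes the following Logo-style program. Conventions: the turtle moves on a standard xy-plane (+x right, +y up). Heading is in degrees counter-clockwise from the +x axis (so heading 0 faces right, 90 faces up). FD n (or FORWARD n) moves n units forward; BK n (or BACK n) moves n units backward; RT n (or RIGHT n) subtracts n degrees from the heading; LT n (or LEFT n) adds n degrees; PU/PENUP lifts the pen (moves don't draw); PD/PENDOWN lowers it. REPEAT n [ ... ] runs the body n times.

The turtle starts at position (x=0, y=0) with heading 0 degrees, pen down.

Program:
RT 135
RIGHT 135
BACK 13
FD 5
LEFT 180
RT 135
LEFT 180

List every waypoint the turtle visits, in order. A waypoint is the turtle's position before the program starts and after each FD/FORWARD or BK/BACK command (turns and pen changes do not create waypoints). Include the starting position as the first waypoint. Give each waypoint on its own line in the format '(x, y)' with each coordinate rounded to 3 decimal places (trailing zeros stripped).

Answer: (0, 0)
(0, -13)
(0, -8)

Derivation:
Executing turtle program step by step:
Start: pos=(0,0), heading=0, pen down
RT 135: heading 0 -> 225
RT 135: heading 225 -> 90
BK 13: (0,0) -> (0,-13) [heading=90, draw]
FD 5: (0,-13) -> (0,-8) [heading=90, draw]
LT 180: heading 90 -> 270
RT 135: heading 270 -> 135
LT 180: heading 135 -> 315
Final: pos=(0,-8), heading=315, 2 segment(s) drawn
Waypoints (3 total):
(0, 0)
(0, -13)
(0, -8)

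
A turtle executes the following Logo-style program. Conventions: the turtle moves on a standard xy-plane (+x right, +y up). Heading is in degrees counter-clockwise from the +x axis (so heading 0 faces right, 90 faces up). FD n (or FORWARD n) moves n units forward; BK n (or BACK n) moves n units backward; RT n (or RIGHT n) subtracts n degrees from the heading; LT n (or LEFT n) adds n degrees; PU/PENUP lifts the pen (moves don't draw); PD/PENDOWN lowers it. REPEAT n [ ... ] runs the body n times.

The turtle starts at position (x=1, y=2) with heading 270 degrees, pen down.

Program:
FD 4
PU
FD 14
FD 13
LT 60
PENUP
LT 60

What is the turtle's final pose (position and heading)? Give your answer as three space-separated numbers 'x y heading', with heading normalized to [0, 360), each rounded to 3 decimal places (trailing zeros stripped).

Answer: 1 -29 30

Derivation:
Executing turtle program step by step:
Start: pos=(1,2), heading=270, pen down
FD 4: (1,2) -> (1,-2) [heading=270, draw]
PU: pen up
FD 14: (1,-2) -> (1,-16) [heading=270, move]
FD 13: (1,-16) -> (1,-29) [heading=270, move]
LT 60: heading 270 -> 330
PU: pen up
LT 60: heading 330 -> 30
Final: pos=(1,-29), heading=30, 1 segment(s) drawn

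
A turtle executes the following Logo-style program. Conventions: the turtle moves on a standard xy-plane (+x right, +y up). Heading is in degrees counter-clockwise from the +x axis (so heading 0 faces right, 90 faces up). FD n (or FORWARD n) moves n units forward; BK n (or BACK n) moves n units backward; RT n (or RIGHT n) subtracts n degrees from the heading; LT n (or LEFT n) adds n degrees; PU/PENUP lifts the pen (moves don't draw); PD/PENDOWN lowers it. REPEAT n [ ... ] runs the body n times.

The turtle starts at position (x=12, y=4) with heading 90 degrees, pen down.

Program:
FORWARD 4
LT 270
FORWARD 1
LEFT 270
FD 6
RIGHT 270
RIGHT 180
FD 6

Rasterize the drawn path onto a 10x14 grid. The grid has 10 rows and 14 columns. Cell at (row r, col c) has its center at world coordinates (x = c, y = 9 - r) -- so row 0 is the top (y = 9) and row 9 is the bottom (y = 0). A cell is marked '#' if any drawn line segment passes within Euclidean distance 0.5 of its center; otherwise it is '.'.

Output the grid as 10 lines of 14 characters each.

Segment 0: (12,4) -> (12,8)
Segment 1: (12,8) -> (13,8)
Segment 2: (13,8) -> (13,2)
Segment 3: (13,2) -> (7,2)

Answer: ..............
............##
............##
............##
............##
............##
.............#
.......#######
..............
..............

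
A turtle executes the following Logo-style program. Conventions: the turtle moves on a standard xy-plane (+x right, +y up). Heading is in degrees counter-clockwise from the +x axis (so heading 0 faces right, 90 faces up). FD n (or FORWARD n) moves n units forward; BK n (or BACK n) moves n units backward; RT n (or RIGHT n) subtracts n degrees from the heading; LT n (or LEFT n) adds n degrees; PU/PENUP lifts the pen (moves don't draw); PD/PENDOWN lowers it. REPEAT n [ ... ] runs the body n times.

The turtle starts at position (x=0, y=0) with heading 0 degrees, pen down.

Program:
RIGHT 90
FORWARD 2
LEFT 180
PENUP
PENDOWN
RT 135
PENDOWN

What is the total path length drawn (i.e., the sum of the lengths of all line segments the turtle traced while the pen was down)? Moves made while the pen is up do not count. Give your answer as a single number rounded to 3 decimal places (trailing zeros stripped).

Answer: 2

Derivation:
Executing turtle program step by step:
Start: pos=(0,0), heading=0, pen down
RT 90: heading 0 -> 270
FD 2: (0,0) -> (0,-2) [heading=270, draw]
LT 180: heading 270 -> 90
PU: pen up
PD: pen down
RT 135: heading 90 -> 315
PD: pen down
Final: pos=(0,-2), heading=315, 1 segment(s) drawn

Segment lengths:
  seg 1: (0,0) -> (0,-2), length = 2
Total = 2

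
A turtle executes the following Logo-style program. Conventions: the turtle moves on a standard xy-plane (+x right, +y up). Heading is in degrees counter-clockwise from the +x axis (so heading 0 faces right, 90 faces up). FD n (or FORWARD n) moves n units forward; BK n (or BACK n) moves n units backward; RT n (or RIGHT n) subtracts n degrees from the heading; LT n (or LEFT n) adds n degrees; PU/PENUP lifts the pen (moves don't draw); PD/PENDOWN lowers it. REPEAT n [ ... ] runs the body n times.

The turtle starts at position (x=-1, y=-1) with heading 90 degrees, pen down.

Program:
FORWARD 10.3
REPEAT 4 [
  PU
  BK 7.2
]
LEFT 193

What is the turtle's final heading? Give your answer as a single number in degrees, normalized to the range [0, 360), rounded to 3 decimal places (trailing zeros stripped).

Executing turtle program step by step:
Start: pos=(-1,-1), heading=90, pen down
FD 10.3: (-1,-1) -> (-1,9.3) [heading=90, draw]
REPEAT 4 [
  -- iteration 1/4 --
  PU: pen up
  BK 7.2: (-1,9.3) -> (-1,2.1) [heading=90, move]
  -- iteration 2/4 --
  PU: pen up
  BK 7.2: (-1,2.1) -> (-1,-5.1) [heading=90, move]
  -- iteration 3/4 --
  PU: pen up
  BK 7.2: (-1,-5.1) -> (-1,-12.3) [heading=90, move]
  -- iteration 4/4 --
  PU: pen up
  BK 7.2: (-1,-12.3) -> (-1,-19.5) [heading=90, move]
]
LT 193: heading 90 -> 283
Final: pos=(-1,-19.5), heading=283, 1 segment(s) drawn

Answer: 283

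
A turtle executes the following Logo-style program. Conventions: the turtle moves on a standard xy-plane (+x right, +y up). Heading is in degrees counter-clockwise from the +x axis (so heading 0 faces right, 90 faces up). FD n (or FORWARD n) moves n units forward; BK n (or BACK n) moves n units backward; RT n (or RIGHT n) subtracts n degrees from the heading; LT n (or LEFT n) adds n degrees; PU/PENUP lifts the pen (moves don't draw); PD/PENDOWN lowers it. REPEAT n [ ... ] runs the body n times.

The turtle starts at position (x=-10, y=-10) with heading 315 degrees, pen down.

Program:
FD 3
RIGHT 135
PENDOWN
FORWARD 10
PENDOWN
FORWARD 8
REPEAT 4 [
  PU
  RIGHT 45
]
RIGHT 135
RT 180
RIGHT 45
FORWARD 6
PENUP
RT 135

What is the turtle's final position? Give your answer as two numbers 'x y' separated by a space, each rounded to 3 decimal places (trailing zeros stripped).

Executing turtle program step by step:
Start: pos=(-10,-10), heading=315, pen down
FD 3: (-10,-10) -> (-7.879,-12.121) [heading=315, draw]
RT 135: heading 315 -> 180
PD: pen down
FD 10: (-7.879,-12.121) -> (-17.879,-12.121) [heading=180, draw]
PD: pen down
FD 8: (-17.879,-12.121) -> (-25.879,-12.121) [heading=180, draw]
REPEAT 4 [
  -- iteration 1/4 --
  PU: pen up
  RT 45: heading 180 -> 135
  -- iteration 2/4 --
  PU: pen up
  RT 45: heading 135 -> 90
  -- iteration 3/4 --
  PU: pen up
  RT 45: heading 90 -> 45
  -- iteration 4/4 --
  PU: pen up
  RT 45: heading 45 -> 0
]
RT 135: heading 0 -> 225
RT 180: heading 225 -> 45
RT 45: heading 45 -> 0
FD 6: (-25.879,-12.121) -> (-19.879,-12.121) [heading=0, move]
PU: pen up
RT 135: heading 0 -> 225
Final: pos=(-19.879,-12.121), heading=225, 3 segment(s) drawn

Answer: -19.879 -12.121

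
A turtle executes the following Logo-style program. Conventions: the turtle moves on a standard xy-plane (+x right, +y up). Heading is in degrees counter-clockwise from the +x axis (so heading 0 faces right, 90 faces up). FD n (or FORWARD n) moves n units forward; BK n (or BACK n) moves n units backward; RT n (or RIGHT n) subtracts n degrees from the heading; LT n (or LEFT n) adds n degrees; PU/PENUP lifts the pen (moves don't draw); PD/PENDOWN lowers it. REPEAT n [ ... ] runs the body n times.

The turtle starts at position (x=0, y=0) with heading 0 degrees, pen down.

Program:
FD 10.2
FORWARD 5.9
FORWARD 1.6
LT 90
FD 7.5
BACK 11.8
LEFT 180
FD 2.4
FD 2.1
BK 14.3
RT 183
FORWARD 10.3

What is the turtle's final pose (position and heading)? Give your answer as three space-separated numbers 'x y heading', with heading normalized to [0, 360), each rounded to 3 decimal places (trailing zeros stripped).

Executing turtle program step by step:
Start: pos=(0,0), heading=0, pen down
FD 10.2: (0,0) -> (10.2,0) [heading=0, draw]
FD 5.9: (10.2,0) -> (16.1,0) [heading=0, draw]
FD 1.6: (16.1,0) -> (17.7,0) [heading=0, draw]
LT 90: heading 0 -> 90
FD 7.5: (17.7,0) -> (17.7,7.5) [heading=90, draw]
BK 11.8: (17.7,7.5) -> (17.7,-4.3) [heading=90, draw]
LT 180: heading 90 -> 270
FD 2.4: (17.7,-4.3) -> (17.7,-6.7) [heading=270, draw]
FD 2.1: (17.7,-6.7) -> (17.7,-8.8) [heading=270, draw]
BK 14.3: (17.7,-8.8) -> (17.7,5.5) [heading=270, draw]
RT 183: heading 270 -> 87
FD 10.3: (17.7,5.5) -> (18.239,15.786) [heading=87, draw]
Final: pos=(18.239,15.786), heading=87, 9 segment(s) drawn

Answer: 18.239 15.786 87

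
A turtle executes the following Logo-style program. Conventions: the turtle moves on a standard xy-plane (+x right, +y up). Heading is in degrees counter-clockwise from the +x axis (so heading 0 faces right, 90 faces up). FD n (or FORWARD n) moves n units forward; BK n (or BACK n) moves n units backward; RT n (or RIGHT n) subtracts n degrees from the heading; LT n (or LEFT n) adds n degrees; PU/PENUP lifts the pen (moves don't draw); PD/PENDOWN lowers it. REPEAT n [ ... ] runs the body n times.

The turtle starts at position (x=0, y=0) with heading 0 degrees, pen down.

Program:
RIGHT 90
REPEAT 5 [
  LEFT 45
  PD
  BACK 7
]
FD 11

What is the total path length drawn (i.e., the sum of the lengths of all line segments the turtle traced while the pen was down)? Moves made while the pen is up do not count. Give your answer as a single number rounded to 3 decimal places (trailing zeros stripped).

Executing turtle program step by step:
Start: pos=(0,0), heading=0, pen down
RT 90: heading 0 -> 270
REPEAT 5 [
  -- iteration 1/5 --
  LT 45: heading 270 -> 315
  PD: pen down
  BK 7: (0,0) -> (-4.95,4.95) [heading=315, draw]
  -- iteration 2/5 --
  LT 45: heading 315 -> 0
  PD: pen down
  BK 7: (-4.95,4.95) -> (-11.95,4.95) [heading=0, draw]
  -- iteration 3/5 --
  LT 45: heading 0 -> 45
  PD: pen down
  BK 7: (-11.95,4.95) -> (-16.899,0) [heading=45, draw]
  -- iteration 4/5 --
  LT 45: heading 45 -> 90
  PD: pen down
  BK 7: (-16.899,0) -> (-16.899,-7) [heading=90, draw]
  -- iteration 5/5 --
  LT 45: heading 90 -> 135
  PD: pen down
  BK 7: (-16.899,-7) -> (-11.95,-11.95) [heading=135, draw]
]
FD 11: (-11.95,-11.95) -> (-19.728,-4.172) [heading=135, draw]
Final: pos=(-19.728,-4.172), heading=135, 6 segment(s) drawn

Segment lengths:
  seg 1: (0,0) -> (-4.95,4.95), length = 7
  seg 2: (-4.95,4.95) -> (-11.95,4.95), length = 7
  seg 3: (-11.95,4.95) -> (-16.899,0), length = 7
  seg 4: (-16.899,0) -> (-16.899,-7), length = 7
  seg 5: (-16.899,-7) -> (-11.95,-11.95), length = 7
  seg 6: (-11.95,-11.95) -> (-19.728,-4.172), length = 11
Total = 46

Answer: 46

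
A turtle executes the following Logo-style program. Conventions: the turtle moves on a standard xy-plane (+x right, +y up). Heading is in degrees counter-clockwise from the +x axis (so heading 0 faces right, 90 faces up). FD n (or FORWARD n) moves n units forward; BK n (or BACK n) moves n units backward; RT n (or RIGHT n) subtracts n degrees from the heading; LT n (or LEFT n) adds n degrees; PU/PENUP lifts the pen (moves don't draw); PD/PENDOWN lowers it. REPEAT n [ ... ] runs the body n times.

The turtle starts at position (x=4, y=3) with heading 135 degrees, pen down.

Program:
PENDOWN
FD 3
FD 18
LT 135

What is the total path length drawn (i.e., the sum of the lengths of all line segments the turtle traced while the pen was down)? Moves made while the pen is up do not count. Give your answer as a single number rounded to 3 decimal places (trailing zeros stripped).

Answer: 21

Derivation:
Executing turtle program step by step:
Start: pos=(4,3), heading=135, pen down
PD: pen down
FD 3: (4,3) -> (1.879,5.121) [heading=135, draw]
FD 18: (1.879,5.121) -> (-10.849,17.849) [heading=135, draw]
LT 135: heading 135 -> 270
Final: pos=(-10.849,17.849), heading=270, 2 segment(s) drawn

Segment lengths:
  seg 1: (4,3) -> (1.879,5.121), length = 3
  seg 2: (1.879,5.121) -> (-10.849,17.849), length = 18
Total = 21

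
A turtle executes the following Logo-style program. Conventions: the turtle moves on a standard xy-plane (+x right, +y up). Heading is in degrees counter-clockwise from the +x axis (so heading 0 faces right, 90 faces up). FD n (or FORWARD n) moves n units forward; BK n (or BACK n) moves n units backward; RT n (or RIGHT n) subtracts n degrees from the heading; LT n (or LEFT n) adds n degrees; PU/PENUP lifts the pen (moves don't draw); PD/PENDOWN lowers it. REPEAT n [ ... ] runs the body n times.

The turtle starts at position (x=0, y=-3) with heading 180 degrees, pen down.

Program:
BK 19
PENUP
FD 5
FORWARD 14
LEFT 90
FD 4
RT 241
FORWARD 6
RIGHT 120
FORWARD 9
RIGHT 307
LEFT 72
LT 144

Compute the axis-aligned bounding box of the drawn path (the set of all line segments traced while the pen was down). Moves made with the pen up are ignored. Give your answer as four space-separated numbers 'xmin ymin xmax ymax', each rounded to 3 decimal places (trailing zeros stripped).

Answer: 0 -3 19 -3

Derivation:
Executing turtle program step by step:
Start: pos=(0,-3), heading=180, pen down
BK 19: (0,-3) -> (19,-3) [heading=180, draw]
PU: pen up
FD 5: (19,-3) -> (14,-3) [heading=180, move]
FD 14: (14,-3) -> (0,-3) [heading=180, move]
LT 90: heading 180 -> 270
FD 4: (0,-3) -> (0,-7) [heading=270, move]
RT 241: heading 270 -> 29
FD 6: (0,-7) -> (5.248,-4.091) [heading=29, move]
RT 120: heading 29 -> 269
FD 9: (5.248,-4.091) -> (5.091,-13.09) [heading=269, move]
RT 307: heading 269 -> 322
LT 72: heading 322 -> 34
LT 144: heading 34 -> 178
Final: pos=(5.091,-13.09), heading=178, 1 segment(s) drawn

Segment endpoints: x in {0, 19}, y in {-3, -3}
xmin=0, ymin=-3, xmax=19, ymax=-3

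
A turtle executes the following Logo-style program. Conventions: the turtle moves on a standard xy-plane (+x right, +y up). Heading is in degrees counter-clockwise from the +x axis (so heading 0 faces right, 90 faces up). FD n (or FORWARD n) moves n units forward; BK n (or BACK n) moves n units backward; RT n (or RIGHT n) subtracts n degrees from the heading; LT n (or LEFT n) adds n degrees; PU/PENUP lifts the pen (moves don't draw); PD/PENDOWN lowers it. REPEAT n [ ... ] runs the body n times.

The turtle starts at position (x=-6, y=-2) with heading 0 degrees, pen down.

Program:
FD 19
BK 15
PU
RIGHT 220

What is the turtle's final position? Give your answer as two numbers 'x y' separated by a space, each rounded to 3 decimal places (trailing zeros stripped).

Answer: -2 -2

Derivation:
Executing turtle program step by step:
Start: pos=(-6,-2), heading=0, pen down
FD 19: (-6,-2) -> (13,-2) [heading=0, draw]
BK 15: (13,-2) -> (-2,-2) [heading=0, draw]
PU: pen up
RT 220: heading 0 -> 140
Final: pos=(-2,-2), heading=140, 2 segment(s) drawn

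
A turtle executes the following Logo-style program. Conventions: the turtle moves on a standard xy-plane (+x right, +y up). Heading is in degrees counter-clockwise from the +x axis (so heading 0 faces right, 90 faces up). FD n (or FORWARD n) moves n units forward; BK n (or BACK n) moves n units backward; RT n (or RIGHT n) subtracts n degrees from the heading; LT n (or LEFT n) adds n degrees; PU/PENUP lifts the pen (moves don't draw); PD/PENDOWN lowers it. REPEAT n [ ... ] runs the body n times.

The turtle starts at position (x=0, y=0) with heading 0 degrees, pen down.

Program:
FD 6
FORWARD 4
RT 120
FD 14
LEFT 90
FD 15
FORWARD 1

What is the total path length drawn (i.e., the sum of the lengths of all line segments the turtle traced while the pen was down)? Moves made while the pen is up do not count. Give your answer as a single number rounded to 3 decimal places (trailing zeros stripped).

Executing turtle program step by step:
Start: pos=(0,0), heading=0, pen down
FD 6: (0,0) -> (6,0) [heading=0, draw]
FD 4: (6,0) -> (10,0) [heading=0, draw]
RT 120: heading 0 -> 240
FD 14: (10,0) -> (3,-12.124) [heading=240, draw]
LT 90: heading 240 -> 330
FD 15: (3,-12.124) -> (15.99,-19.624) [heading=330, draw]
FD 1: (15.99,-19.624) -> (16.856,-20.124) [heading=330, draw]
Final: pos=(16.856,-20.124), heading=330, 5 segment(s) drawn

Segment lengths:
  seg 1: (0,0) -> (6,0), length = 6
  seg 2: (6,0) -> (10,0), length = 4
  seg 3: (10,0) -> (3,-12.124), length = 14
  seg 4: (3,-12.124) -> (15.99,-19.624), length = 15
  seg 5: (15.99,-19.624) -> (16.856,-20.124), length = 1
Total = 40

Answer: 40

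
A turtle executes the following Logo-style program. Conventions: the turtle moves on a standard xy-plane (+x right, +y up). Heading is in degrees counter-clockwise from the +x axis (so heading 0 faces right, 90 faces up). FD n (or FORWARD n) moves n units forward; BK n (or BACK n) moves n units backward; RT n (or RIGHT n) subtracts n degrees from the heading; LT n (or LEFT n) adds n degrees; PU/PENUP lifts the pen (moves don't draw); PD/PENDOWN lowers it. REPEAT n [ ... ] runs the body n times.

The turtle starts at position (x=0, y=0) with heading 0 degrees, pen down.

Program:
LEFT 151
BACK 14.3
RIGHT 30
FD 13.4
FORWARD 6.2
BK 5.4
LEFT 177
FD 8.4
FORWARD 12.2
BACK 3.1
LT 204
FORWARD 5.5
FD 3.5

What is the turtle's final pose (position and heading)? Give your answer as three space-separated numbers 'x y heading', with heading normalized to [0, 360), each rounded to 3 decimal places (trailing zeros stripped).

Executing turtle program step by step:
Start: pos=(0,0), heading=0, pen down
LT 151: heading 0 -> 151
BK 14.3: (0,0) -> (12.507,-6.933) [heading=151, draw]
RT 30: heading 151 -> 121
FD 13.4: (12.507,-6.933) -> (5.606,4.553) [heading=121, draw]
FD 6.2: (5.606,4.553) -> (2.412,9.868) [heading=121, draw]
BK 5.4: (2.412,9.868) -> (5.194,5.239) [heading=121, draw]
LT 177: heading 121 -> 298
FD 8.4: (5.194,5.239) -> (9.137,-2.178) [heading=298, draw]
FD 12.2: (9.137,-2.178) -> (14.865,-12.95) [heading=298, draw]
BK 3.1: (14.865,-12.95) -> (13.409,-10.213) [heading=298, draw]
LT 204: heading 298 -> 142
FD 5.5: (13.409,-10.213) -> (9.075,-6.826) [heading=142, draw]
FD 3.5: (9.075,-6.826) -> (6.317,-4.672) [heading=142, draw]
Final: pos=(6.317,-4.672), heading=142, 9 segment(s) drawn

Answer: 6.317 -4.672 142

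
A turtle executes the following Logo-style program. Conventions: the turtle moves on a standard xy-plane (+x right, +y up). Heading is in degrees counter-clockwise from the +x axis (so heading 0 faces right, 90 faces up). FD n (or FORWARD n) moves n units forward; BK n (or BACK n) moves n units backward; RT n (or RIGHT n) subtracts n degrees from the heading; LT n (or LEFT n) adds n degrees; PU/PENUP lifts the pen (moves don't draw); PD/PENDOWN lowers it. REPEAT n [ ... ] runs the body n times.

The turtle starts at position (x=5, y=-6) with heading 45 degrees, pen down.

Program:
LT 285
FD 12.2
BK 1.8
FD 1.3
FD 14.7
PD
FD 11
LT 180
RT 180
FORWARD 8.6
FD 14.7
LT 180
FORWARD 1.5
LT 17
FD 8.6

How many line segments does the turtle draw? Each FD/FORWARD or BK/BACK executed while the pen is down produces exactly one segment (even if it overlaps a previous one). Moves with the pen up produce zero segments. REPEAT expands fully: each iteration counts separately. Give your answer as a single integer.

Executing turtle program step by step:
Start: pos=(5,-6), heading=45, pen down
LT 285: heading 45 -> 330
FD 12.2: (5,-6) -> (15.566,-12.1) [heading=330, draw]
BK 1.8: (15.566,-12.1) -> (14.007,-11.2) [heading=330, draw]
FD 1.3: (14.007,-11.2) -> (15.132,-11.85) [heading=330, draw]
FD 14.7: (15.132,-11.85) -> (27.863,-19.2) [heading=330, draw]
PD: pen down
FD 11: (27.863,-19.2) -> (37.389,-24.7) [heading=330, draw]
LT 180: heading 330 -> 150
RT 180: heading 150 -> 330
FD 8.6: (37.389,-24.7) -> (44.837,-29) [heading=330, draw]
FD 14.7: (44.837,-29) -> (57.568,-36.35) [heading=330, draw]
LT 180: heading 330 -> 150
FD 1.5: (57.568,-36.35) -> (56.269,-35.6) [heading=150, draw]
LT 17: heading 150 -> 167
FD 8.6: (56.269,-35.6) -> (47.889,-33.665) [heading=167, draw]
Final: pos=(47.889,-33.665), heading=167, 9 segment(s) drawn
Segments drawn: 9

Answer: 9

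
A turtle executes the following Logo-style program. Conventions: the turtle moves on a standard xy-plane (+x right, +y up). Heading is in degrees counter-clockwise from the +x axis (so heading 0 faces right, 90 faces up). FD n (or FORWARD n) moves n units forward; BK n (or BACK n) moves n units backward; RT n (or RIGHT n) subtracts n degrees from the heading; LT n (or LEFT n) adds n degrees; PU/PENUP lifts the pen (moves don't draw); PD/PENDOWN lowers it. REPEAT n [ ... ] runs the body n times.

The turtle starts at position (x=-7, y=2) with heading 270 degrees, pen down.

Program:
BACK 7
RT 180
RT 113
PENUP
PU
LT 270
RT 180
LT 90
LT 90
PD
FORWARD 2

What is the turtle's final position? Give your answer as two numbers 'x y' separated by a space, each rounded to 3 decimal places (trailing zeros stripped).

Executing turtle program step by step:
Start: pos=(-7,2), heading=270, pen down
BK 7: (-7,2) -> (-7,9) [heading=270, draw]
RT 180: heading 270 -> 90
RT 113: heading 90 -> 337
PU: pen up
PU: pen up
LT 270: heading 337 -> 247
RT 180: heading 247 -> 67
LT 90: heading 67 -> 157
LT 90: heading 157 -> 247
PD: pen down
FD 2: (-7,9) -> (-7.781,7.159) [heading=247, draw]
Final: pos=(-7.781,7.159), heading=247, 2 segment(s) drawn

Answer: -7.781 7.159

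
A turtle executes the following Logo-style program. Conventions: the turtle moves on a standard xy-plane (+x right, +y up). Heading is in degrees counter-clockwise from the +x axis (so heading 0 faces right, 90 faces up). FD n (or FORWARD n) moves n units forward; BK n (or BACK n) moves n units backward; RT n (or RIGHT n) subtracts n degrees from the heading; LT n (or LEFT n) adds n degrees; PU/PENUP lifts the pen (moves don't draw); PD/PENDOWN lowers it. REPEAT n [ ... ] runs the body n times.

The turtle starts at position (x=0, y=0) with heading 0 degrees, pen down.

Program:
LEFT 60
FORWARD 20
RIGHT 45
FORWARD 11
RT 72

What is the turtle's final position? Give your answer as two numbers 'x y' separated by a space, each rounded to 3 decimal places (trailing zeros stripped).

Answer: 20.625 20.168

Derivation:
Executing turtle program step by step:
Start: pos=(0,0), heading=0, pen down
LT 60: heading 0 -> 60
FD 20: (0,0) -> (10,17.321) [heading=60, draw]
RT 45: heading 60 -> 15
FD 11: (10,17.321) -> (20.625,20.168) [heading=15, draw]
RT 72: heading 15 -> 303
Final: pos=(20.625,20.168), heading=303, 2 segment(s) drawn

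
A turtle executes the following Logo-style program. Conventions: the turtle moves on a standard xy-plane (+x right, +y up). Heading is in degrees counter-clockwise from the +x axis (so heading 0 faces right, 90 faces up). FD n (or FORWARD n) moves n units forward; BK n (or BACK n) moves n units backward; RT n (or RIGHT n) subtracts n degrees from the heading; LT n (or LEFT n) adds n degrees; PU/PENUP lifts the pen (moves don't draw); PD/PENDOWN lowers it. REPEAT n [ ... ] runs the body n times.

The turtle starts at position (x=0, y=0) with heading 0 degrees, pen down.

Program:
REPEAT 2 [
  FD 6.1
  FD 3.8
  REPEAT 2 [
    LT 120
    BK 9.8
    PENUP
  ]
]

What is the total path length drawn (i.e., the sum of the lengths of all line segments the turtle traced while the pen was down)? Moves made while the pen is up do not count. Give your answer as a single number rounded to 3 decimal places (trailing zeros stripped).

Executing turtle program step by step:
Start: pos=(0,0), heading=0, pen down
REPEAT 2 [
  -- iteration 1/2 --
  FD 6.1: (0,0) -> (6.1,0) [heading=0, draw]
  FD 3.8: (6.1,0) -> (9.9,0) [heading=0, draw]
  REPEAT 2 [
    -- iteration 1/2 --
    LT 120: heading 0 -> 120
    BK 9.8: (9.9,0) -> (14.8,-8.487) [heading=120, draw]
    PU: pen up
    -- iteration 2/2 --
    LT 120: heading 120 -> 240
    BK 9.8: (14.8,-8.487) -> (19.7,0) [heading=240, move]
    PU: pen up
  ]
  -- iteration 2/2 --
  FD 6.1: (19.7,0) -> (16.65,-5.283) [heading=240, move]
  FD 3.8: (16.65,-5.283) -> (14.75,-8.574) [heading=240, move]
  REPEAT 2 [
    -- iteration 1/2 --
    LT 120: heading 240 -> 0
    BK 9.8: (14.75,-8.574) -> (4.95,-8.574) [heading=0, move]
    PU: pen up
    -- iteration 2/2 --
    LT 120: heading 0 -> 120
    BK 9.8: (4.95,-8.574) -> (9.85,-17.061) [heading=120, move]
    PU: pen up
  ]
]
Final: pos=(9.85,-17.061), heading=120, 3 segment(s) drawn

Segment lengths:
  seg 1: (0,0) -> (6.1,0), length = 6.1
  seg 2: (6.1,0) -> (9.9,0), length = 3.8
  seg 3: (9.9,0) -> (14.8,-8.487), length = 9.8
Total = 19.7

Answer: 19.7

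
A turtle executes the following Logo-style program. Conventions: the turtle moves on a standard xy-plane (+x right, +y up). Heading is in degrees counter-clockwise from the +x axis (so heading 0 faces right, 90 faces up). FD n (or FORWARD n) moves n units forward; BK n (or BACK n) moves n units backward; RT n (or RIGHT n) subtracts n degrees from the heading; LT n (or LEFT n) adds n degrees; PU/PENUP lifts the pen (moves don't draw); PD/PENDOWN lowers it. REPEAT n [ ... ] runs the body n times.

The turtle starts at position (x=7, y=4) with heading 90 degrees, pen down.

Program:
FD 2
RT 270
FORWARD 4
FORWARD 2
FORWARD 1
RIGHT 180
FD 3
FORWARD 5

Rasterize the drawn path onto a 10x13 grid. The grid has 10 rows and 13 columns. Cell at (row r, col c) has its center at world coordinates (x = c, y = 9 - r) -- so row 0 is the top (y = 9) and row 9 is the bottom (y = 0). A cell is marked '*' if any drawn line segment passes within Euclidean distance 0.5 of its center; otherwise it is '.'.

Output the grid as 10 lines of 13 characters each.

Answer: .............
.............
.............
*********....
.......*.....
.......*.....
.............
.............
.............
.............

Derivation:
Segment 0: (7,4) -> (7,6)
Segment 1: (7,6) -> (3,6)
Segment 2: (3,6) -> (1,6)
Segment 3: (1,6) -> (0,6)
Segment 4: (0,6) -> (3,6)
Segment 5: (3,6) -> (8,6)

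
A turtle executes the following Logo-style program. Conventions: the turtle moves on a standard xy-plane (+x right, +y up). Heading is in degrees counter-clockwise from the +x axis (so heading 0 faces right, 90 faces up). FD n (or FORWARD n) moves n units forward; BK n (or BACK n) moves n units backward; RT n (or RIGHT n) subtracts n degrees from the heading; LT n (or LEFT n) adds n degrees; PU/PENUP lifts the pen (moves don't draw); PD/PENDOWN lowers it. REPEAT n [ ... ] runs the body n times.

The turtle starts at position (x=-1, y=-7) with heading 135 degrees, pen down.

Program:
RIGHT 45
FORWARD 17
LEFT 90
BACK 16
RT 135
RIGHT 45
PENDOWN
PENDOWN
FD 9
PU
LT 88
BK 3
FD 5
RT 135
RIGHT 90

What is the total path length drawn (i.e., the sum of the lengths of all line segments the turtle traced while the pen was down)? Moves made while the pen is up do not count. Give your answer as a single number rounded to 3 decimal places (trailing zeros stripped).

Executing turtle program step by step:
Start: pos=(-1,-7), heading=135, pen down
RT 45: heading 135 -> 90
FD 17: (-1,-7) -> (-1,10) [heading=90, draw]
LT 90: heading 90 -> 180
BK 16: (-1,10) -> (15,10) [heading=180, draw]
RT 135: heading 180 -> 45
RT 45: heading 45 -> 0
PD: pen down
PD: pen down
FD 9: (15,10) -> (24,10) [heading=0, draw]
PU: pen up
LT 88: heading 0 -> 88
BK 3: (24,10) -> (23.895,7.002) [heading=88, move]
FD 5: (23.895,7.002) -> (24.07,11.999) [heading=88, move]
RT 135: heading 88 -> 313
RT 90: heading 313 -> 223
Final: pos=(24.07,11.999), heading=223, 3 segment(s) drawn

Segment lengths:
  seg 1: (-1,-7) -> (-1,10), length = 17
  seg 2: (-1,10) -> (15,10), length = 16
  seg 3: (15,10) -> (24,10), length = 9
Total = 42

Answer: 42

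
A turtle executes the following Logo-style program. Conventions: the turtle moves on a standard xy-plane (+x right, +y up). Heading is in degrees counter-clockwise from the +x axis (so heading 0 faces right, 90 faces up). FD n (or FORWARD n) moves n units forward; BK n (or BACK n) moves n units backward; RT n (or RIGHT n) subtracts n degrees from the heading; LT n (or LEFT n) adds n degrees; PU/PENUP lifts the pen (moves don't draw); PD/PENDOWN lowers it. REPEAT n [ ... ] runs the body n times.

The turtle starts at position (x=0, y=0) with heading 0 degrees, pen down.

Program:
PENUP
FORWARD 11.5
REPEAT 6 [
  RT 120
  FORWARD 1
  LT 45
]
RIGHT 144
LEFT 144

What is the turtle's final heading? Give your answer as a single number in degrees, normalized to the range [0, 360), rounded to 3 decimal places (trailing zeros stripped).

Answer: 270

Derivation:
Executing turtle program step by step:
Start: pos=(0,0), heading=0, pen down
PU: pen up
FD 11.5: (0,0) -> (11.5,0) [heading=0, move]
REPEAT 6 [
  -- iteration 1/6 --
  RT 120: heading 0 -> 240
  FD 1: (11.5,0) -> (11,-0.866) [heading=240, move]
  LT 45: heading 240 -> 285
  -- iteration 2/6 --
  RT 120: heading 285 -> 165
  FD 1: (11,-0.866) -> (10.034,-0.607) [heading=165, move]
  LT 45: heading 165 -> 210
  -- iteration 3/6 --
  RT 120: heading 210 -> 90
  FD 1: (10.034,-0.607) -> (10.034,0.393) [heading=90, move]
  LT 45: heading 90 -> 135
  -- iteration 4/6 --
  RT 120: heading 135 -> 15
  FD 1: (10.034,0.393) -> (11,0.652) [heading=15, move]
  LT 45: heading 15 -> 60
  -- iteration 5/6 --
  RT 120: heading 60 -> 300
  FD 1: (11,0.652) -> (11.5,-0.214) [heading=300, move]
  LT 45: heading 300 -> 345
  -- iteration 6/6 --
  RT 120: heading 345 -> 225
  FD 1: (11.5,-0.214) -> (10.793,-0.922) [heading=225, move]
  LT 45: heading 225 -> 270
]
RT 144: heading 270 -> 126
LT 144: heading 126 -> 270
Final: pos=(10.793,-0.922), heading=270, 0 segment(s) drawn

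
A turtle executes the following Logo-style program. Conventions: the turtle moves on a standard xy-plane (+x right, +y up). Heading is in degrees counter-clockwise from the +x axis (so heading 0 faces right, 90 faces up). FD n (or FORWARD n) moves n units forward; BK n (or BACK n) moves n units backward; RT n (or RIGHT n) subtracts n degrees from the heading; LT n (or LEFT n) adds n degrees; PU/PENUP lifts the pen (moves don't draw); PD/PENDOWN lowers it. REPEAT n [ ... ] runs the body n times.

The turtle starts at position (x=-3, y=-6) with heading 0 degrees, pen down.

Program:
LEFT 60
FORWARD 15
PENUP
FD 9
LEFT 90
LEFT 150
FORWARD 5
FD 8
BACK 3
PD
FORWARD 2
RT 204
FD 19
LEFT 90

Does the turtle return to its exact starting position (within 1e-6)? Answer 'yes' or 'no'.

Executing turtle program step by step:
Start: pos=(-3,-6), heading=0, pen down
LT 60: heading 0 -> 60
FD 15: (-3,-6) -> (4.5,6.99) [heading=60, draw]
PU: pen up
FD 9: (4.5,6.99) -> (9,14.785) [heading=60, move]
LT 90: heading 60 -> 150
LT 150: heading 150 -> 300
FD 5: (9,14.785) -> (11.5,10.454) [heading=300, move]
FD 8: (11.5,10.454) -> (15.5,3.526) [heading=300, move]
BK 3: (15.5,3.526) -> (14,6.124) [heading=300, move]
PD: pen down
FD 2: (14,6.124) -> (15,4.392) [heading=300, draw]
RT 204: heading 300 -> 96
FD 19: (15,4.392) -> (13.014,23.288) [heading=96, draw]
LT 90: heading 96 -> 186
Final: pos=(13.014,23.288), heading=186, 3 segment(s) drawn

Start position: (-3, -6)
Final position: (13.014, 23.288)
Distance = 33.38; >= 1e-6 -> NOT closed

Answer: no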